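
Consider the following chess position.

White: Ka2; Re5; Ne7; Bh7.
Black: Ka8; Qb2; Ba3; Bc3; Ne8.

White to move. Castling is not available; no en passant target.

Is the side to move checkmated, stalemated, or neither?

checkmate

White to move; white king on a2.
In check: yes, from the black queen on b2.
King squares — a1: attacked by Qb2; b1: attacked by Qb2; b2: attacked by Ba3; a3: attacked by Qb2; b3: attacked by Qb2.
Legal moves for White: none.
In check with no legal moves → checkmate.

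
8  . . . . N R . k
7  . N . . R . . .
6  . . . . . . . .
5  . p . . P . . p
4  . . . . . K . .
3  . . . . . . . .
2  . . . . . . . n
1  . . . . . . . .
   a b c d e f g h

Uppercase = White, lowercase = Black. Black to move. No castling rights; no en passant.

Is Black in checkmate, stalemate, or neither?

checkmate

Black to move; black king on h8.
In check: yes, from the white rook on f8.
King squares — g7: attacked by Re7; h7: attacked by Re7; g8: attacked by Rf8.
Legal moves for Black: none.
In check with no legal moves → checkmate.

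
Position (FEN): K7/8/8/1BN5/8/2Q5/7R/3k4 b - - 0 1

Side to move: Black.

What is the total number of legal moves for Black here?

0

Black to move; king on d1.
In check: no.
Legal moves: none.
Count: 0.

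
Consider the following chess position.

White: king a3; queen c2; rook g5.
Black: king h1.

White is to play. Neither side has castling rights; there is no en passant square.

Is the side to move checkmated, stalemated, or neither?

neither

White to move; white king on a3.
In check: no.
Legal moves for White include: Rg8, Rg7, Rg6, Rh5+, Rf5, Re5, Rd5, Rc5, Rb5, Ra5, Rg4, Rg3, Rg2, Rg1+, Kb4, Ka4, Kb3, Kb2, ... (list truncated; more exist).
White has legal moves and is not in check → neither.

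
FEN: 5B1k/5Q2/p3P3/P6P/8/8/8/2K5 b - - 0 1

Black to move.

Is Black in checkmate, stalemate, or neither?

Black to move; black king on h8.
In check: no.
King squares — g7: attacked by Qf7; h7: attacked by Qf7; g8: attacked by Qf7.
Legal moves for Black: none.
Not in check and no legal moves → stalemate.

stalemate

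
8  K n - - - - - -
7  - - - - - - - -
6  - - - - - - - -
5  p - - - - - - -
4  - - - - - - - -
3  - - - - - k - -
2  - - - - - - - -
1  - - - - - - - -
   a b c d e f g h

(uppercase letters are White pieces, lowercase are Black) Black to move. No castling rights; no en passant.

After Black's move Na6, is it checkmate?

no

After Na6: white king on a8; in check: no.
White is not in check, so this cannot be checkmate.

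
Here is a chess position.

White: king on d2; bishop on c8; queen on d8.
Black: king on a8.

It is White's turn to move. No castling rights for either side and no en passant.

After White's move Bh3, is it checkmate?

no

After Bh3: black king on a8; in check: yes, from the white queen on d8.
Black has 2 legal replies: Kb7, Ka7.
In check but a legal move exists → not checkmate.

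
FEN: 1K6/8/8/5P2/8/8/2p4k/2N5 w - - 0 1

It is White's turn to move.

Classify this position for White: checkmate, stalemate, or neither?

neither

White to move; white king on b8.
In check: no.
Legal moves for White: Kc8, Ka8, Kc7, Kb7, Ka7, Nd3, Nb3, Ne2, Na2, f6.
White has 10 legal moves and is not in check → neither.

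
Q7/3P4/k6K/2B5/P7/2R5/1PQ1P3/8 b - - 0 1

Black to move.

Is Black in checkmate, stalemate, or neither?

Black to move; black king on a6.
In check: yes, from the white queen on a8.
King squares — a5: attacked by Qa8; b5: attacked by Pa4; b6: attacked by Bc5; a7: attacked by Bc5; b7: attacked by Qa8.
Legal moves for Black: none.
In check with no legal moves → checkmate.

checkmate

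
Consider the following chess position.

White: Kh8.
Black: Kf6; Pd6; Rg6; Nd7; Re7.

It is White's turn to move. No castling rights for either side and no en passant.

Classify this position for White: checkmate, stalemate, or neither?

White to move; white king on h8.
In check: no.
King squares — g7: attacked by Kf6; h7: attacked by Re7; g8: attacked by Rg6.
Legal moves for White: none.
Not in check and no legal moves → stalemate.

stalemate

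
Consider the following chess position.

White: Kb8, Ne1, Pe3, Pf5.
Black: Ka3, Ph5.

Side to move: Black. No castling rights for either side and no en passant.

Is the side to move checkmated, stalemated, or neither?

Black to move; black king on a3.
In check: no.
Legal moves for Black: Kb4, Ka4, Kb3, Kb2, Ka2, h4.
Black has 6 legal moves and is not in check → neither.

neither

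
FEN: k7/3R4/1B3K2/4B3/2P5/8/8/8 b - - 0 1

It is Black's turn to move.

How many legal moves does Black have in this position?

Black to move; king on a8.
In check: no.
Legal moves: none.
Count: 0.

0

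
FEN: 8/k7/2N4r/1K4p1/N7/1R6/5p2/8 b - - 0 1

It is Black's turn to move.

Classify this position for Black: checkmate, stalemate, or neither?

Black to move; black king on a7.
In check: yes, from the white knight on c6.
Legal moves for Black: Ka8, Kb7, Rxc6.
Black is in check but has 3 legal moves → neither.

neither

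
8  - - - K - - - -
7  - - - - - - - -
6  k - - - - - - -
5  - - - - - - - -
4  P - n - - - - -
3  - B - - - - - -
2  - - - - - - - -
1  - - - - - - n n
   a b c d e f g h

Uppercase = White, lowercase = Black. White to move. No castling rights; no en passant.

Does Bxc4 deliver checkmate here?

After Bxc4: black king on a6; in check: yes, from the white bishop on c4.
Black has 4 legal replies: Kb7, Ka7, Kb6, Ka5.
In check but a legal move exists → not checkmate.

no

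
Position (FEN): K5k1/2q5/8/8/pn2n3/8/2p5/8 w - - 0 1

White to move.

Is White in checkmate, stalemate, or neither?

White to move; white king on a8.
In check: no.
King squares — a7: attacked by Qc7; b7: attacked by Qc7; b8: attacked by Qc7.
Legal moves for White: none.
Not in check and no legal moves → stalemate.

stalemate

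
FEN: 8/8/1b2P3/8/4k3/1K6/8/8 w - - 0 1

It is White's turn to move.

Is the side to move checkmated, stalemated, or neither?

White to move; white king on b3.
In check: no.
Legal moves for White: Kc4, Kb4, Ka4, Kc3, Ka3, Kc2, Kb2, Ka2, e7.
White has 9 legal moves and is not in check → neither.

neither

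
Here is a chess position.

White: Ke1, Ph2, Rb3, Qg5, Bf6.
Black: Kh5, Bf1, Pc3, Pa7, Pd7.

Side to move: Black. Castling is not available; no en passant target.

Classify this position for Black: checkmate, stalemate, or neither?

Black to move; black king on h5.
In check: yes, from the white queen on g5.
King squares — g4: attacked by Qg5; h4: attacked by Qg5; g5: attacked by Bf6; g6: attacked by Qg5; h6: attacked by Qg5.
Legal moves for Black: none.
In check with no legal moves → checkmate.

checkmate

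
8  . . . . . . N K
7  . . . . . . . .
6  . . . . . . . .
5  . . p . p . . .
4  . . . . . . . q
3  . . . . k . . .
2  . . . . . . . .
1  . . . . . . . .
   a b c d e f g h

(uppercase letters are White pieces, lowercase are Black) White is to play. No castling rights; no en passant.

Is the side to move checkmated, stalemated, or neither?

neither

White to move; white king on h8.
In check: yes, from the black queen on h4.
King squares — g7: available; h7: attacked by Qh4; g8: own knight.
Legal moves for White: Kg7, Nh6.
White is in check but has 2 legal moves → neither.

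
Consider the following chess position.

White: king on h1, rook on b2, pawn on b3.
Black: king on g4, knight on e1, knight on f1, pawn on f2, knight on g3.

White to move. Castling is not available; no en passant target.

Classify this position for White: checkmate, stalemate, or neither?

checkmate

White to move; white king on h1.
In check: yes, from the black knight on g3.
King squares — g1: attacked by Pf2; g2: attacked by Ne1; h2: attacked by Nf1.
Legal moves for White: none.
In check with no legal moves → checkmate.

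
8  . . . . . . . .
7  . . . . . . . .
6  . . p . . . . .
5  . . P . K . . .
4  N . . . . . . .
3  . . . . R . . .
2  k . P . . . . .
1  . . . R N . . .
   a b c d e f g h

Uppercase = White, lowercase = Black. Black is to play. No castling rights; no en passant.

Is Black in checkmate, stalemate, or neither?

Black to move; black king on a2.
In check: no.
King squares — a1: attacked by Rd1; b1: attacked by Rd1; b2: attacked by Na4; a3: attacked by Re3; b3: attacked by Pc2.
Legal moves for Black: none.
Not in check and no legal moves → stalemate.

stalemate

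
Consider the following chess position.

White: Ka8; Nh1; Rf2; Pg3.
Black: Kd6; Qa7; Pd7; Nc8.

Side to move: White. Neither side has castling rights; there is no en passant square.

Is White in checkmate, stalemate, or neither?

White to move; white king on a8.
In check: yes, from the black queen on a7.
King squares — a7: attacked by Nc8; b7: attacked by Qa7; b8: attacked by Qa7.
Legal moves for White: none.
In check with no legal moves → checkmate.

checkmate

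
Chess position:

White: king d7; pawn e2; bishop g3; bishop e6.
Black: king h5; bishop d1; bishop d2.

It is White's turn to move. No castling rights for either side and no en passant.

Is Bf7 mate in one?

no

After Bf7: black king on h5; in check: yes, from the white bishop on f7.
Black has 3 legal replies: Kh6, Kg5, Kg4.
In check but a legal move exists → not checkmate.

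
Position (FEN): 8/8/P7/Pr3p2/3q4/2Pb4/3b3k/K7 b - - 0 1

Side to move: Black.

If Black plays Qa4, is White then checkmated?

After Qa4: white king on a1; in check: yes, from the black queen on a4.
King squares — b1: attacked by Bd3; a2: attacked by Qa4; b2: attacked by Rb5.
White has no legal moves → checkmate.

yes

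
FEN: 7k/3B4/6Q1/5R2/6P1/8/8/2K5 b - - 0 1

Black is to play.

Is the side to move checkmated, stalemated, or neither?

Black to move; black king on h8.
In check: no.
King squares — g7: attacked by Qg6; h7: attacked by Qg6; g8: attacked by Qg6.
Legal moves for Black: none.
Not in check and no legal moves → stalemate.

stalemate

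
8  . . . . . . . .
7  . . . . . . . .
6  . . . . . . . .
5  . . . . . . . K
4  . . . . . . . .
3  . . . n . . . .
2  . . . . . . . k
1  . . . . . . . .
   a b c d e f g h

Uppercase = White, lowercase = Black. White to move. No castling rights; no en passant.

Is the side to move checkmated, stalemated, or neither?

neither

White to move; white king on h5.
In check: no.
Legal moves for White: Kh6, Kg6, Kg5, Kh4, Kg4.
White has 5 legal moves and is not in check → neither.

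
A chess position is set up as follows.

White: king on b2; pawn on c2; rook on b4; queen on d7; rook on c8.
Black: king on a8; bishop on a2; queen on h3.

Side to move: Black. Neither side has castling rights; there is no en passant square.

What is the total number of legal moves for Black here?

0

Black to move; king on a8.
In check: yes, from the white rook on c8.
Legal moves: none.
Count: 0.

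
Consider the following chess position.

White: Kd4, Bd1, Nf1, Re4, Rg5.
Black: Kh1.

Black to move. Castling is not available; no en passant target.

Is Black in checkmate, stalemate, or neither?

Black to move; black king on h1.
In check: no.
King squares — g1: attacked by Rg5; g2: attacked by Rg5; h2: attacked by Nf1.
Legal moves for Black: none.
Not in check and no legal moves → stalemate.

stalemate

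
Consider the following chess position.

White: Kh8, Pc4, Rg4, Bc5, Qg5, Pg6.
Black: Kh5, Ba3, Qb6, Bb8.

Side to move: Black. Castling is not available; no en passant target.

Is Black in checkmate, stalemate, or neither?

Black to move; black king on h5.
In check: yes, from the white queen on g5.
King squares — g4: attacked by Qg5; h4: attacked by Rg4; g5: attacked by Rg4; g6: attacked by Qg5; h6: attacked by Qg5.
Legal moves for Black: none.
In check with no legal moves → checkmate.

checkmate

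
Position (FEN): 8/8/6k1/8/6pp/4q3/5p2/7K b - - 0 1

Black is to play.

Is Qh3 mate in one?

After Qh3: white king on h1; in check: yes, from the black queen on h3.
King squares — g1: attacked by Pf2; g2: attacked by Qh3; h2: attacked by Qh3.
White has no legal moves → checkmate.

yes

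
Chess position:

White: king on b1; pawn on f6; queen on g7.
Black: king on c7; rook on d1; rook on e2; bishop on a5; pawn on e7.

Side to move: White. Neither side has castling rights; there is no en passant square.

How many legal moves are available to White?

White to move; king on b1.
In check: yes, from the black rook on d1.
Legal moves: none.
Count: 0.

0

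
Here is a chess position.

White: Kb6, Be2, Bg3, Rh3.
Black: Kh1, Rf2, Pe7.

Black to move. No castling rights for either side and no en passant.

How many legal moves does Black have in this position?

Black to move; king on h1.
In check: yes, from the white rook on h3.
Legal moves: Kg2, Kg1, Rh2.
Count: 3.

3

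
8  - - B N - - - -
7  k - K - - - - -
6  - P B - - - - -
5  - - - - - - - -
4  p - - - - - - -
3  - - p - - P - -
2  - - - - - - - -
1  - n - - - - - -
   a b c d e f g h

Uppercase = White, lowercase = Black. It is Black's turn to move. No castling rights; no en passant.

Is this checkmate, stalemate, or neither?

checkmate

Black to move; black king on a7.
In check: yes, from the white pawn on b6.
King squares — a6: attacked by Bc8; b6: attacked by Kc7; b7: attacked by Bc6; a8: attacked by Bc6; b8: attacked by Kc7.
Legal moves for Black: none.
In check with no legal moves → checkmate.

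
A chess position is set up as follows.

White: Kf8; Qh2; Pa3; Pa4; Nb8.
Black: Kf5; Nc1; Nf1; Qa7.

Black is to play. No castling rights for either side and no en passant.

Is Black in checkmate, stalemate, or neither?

Black to move; black king on f5.
In check: no.
Legal moves for Black include: Qxb8+, Qa8, Qh7, Qg7+, Qf7+, Qe7+, Qd7, Qc7, Qb7, Qb6, Qa6, Qc5+, Qa5, Qd4, Qxa4, Qe3, Qf2, Qg1, ... (list truncated; more exist).
Black has legal moves and is not in check → neither.

neither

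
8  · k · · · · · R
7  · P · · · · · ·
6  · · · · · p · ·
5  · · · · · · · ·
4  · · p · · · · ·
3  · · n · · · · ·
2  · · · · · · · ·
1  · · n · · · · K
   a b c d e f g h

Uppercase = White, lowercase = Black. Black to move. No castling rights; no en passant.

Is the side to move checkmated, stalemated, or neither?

Black to move; black king on b8.
In check: yes, from the white rook on h8.
Legal moves for Black: Kc7, Kxb7, Ka7.
Black is in check but has 3 legal moves → neither.

neither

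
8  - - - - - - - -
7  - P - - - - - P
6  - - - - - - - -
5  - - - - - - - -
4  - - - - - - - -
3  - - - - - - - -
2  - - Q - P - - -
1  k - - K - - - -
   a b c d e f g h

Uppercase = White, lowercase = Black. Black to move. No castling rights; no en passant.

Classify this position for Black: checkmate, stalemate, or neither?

stalemate

Black to move; black king on a1.
In check: no.
King squares — b1: attacked by Qc2; a2: attacked by Qc2; b2: attacked by Qc2.
Legal moves for Black: none.
Not in check and no legal moves → stalemate.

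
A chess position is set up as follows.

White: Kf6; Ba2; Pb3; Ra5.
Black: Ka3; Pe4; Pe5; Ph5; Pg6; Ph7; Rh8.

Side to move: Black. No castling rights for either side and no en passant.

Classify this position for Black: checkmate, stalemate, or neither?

neither

Black to move; black king on a3.
In check: yes, from the white rook on a5.
King squares — a2: attacked by Ra5; b2: available; b3: attacked by Ba2; a4: attacked by Pb3; b4: available.
Legal moves for Black: Kb4, Kb2.
Black is in check but has 2 legal moves → neither.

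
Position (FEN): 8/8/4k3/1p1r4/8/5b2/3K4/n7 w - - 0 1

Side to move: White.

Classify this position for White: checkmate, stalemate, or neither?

White to move; white king on d2.
In check: yes, from the black rook on d5.
King squares — c1: available; d1: attacked by Bf3; e1: available; c2: attacked by Na1; e2: attacked by Bf3; c3: available; d3: attacked by Rd5; e3: available.
Legal moves for White: Ke3, Kc3, Ke1, Kc1.
White is in check but has 4 legal moves → neither.

neither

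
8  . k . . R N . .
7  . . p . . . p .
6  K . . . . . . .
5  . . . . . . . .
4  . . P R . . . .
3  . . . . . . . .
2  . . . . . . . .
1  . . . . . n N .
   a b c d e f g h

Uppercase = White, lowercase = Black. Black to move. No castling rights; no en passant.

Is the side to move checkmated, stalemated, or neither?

Black to move; black king on b8.
In check: yes, from the white rook on e8.
King squares — a7: attacked by Ka6; b7: attacked by Ka6; c7: own pawn; a8: attacked by Re8; c8: attacked by Re8.
Legal moves for Black: none.
In check with no legal moves → checkmate.

checkmate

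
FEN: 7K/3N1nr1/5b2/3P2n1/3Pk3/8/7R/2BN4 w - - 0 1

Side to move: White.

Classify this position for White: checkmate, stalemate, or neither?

White to move; white king on h8.
In check: yes, from the black knight on f7.
King squares — g7: attacked by Bf6; h7: attacked by Ng5; g8: attacked by Rg7.
Legal moves for White: none.
In check with no legal moves → checkmate.

checkmate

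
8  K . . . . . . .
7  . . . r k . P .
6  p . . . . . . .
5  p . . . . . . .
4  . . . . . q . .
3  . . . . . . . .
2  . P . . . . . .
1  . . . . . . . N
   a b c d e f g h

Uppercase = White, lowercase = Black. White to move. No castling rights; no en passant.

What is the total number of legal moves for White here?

8

White to move; king on a8.
In check: no.
Legal moves: Ng3, Nf2, g8=Q, g8=R, g8=B, g8=N+, b3, b4.
Count: 8.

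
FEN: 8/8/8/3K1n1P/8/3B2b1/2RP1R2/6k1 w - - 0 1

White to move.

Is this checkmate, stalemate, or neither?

neither

White to move; white king on d5.
In check: no.
Legal moves for White include: Ke6, Kc6, Kc5, Ke4, Kc4, Ba6, Bxf5, Bb5, Be4, Bc4, Be2, Bf1, Rxf5, Rf4, Rf3, Rh2, Rg2+, Re2, ... (list truncated; more exist).
White has legal moves and is not in check → neither.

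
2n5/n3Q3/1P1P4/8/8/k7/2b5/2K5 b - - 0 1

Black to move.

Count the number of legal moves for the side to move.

18

Black to move; king on a3.
In check: no.
Legal moves: Nxe7, Nxd6, Nxb6, Nc6, Nb5, Kb4, Ka4, Kb3, Ka2, Bh7, Bg6, Bf5, Be4, Ba4, Bd3, Bb3, Bd1, Bb1.
Count: 18.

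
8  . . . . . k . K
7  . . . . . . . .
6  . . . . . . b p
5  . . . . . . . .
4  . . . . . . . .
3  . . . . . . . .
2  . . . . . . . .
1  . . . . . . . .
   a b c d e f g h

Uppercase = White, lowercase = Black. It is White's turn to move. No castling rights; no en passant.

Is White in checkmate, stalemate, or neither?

White to move; white king on h8.
In check: no.
King squares — g7: attacked by Kf8; h7: attacked by Bg6; g8: attacked by Kf8.
Legal moves for White: none.
Not in check and no legal moves → stalemate.

stalemate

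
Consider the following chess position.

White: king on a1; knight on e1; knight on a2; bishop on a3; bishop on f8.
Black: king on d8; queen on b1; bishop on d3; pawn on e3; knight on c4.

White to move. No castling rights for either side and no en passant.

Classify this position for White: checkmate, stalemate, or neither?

checkmate

White to move; white king on a1.
In check: yes, from the black queen on b1.
King squares — b1: attacked by Bd3; a2: own knight; b2: attacked by Qb1.
Legal moves for White: none.
In check with no legal moves → checkmate.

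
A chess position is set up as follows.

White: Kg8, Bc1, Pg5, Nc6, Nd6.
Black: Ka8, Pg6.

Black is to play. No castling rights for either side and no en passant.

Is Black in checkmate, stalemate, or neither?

stalemate

Black to move; black king on a8.
In check: no.
King squares — a7: attacked by Nc6; b7: attacked by Nd6; b8: attacked by Nc6.
Legal moves for Black: none.
Not in check and no legal moves → stalemate.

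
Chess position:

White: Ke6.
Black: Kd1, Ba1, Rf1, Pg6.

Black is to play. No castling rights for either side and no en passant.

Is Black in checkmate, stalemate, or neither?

neither

Black to move; black king on d1.
In check: no.
Legal moves for Black include: Rf8, Rf7, Rf6+, Rf5, Rf4, Rf3, Rf2, Rh1, Rg1, Re1+, Ke2, Kd2, Kc2, Ke1, Kc1, Bh8, Bg7, Bf6, ... (list truncated; more exist).
Black has legal moves and is not in check → neither.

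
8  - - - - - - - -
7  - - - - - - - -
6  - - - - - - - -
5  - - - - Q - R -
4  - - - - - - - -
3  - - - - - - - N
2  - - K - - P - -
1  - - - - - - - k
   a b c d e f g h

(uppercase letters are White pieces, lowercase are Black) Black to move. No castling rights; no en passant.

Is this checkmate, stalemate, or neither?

Black to move; black king on h1.
In check: no.
King squares — g1: attacked by Nh3; g2: attacked by Rg5; h2: attacked by Qe5.
Legal moves for Black: none.
Not in check and no legal moves → stalemate.

stalemate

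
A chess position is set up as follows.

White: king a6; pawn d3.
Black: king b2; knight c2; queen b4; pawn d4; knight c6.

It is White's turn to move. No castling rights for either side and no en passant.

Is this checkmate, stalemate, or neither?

stalemate

White to move; white king on a6.
In check: no.
King squares — a5: attacked by Qb4; b5: attacked by Qb4; b6: attacked by Qb4; a7: attacked by Nc6; b7: attacked by Qb4.
Legal moves for White: none.
Not in check and no legal moves → stalemate.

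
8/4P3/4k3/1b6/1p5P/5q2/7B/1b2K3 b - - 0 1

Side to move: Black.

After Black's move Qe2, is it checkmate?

yes

After Qe2: white king on e1; in check: yes, from the black queen on e2.
King squares — d1: attacked by Qe2; f1: attacked by Qe2; d2: attacked by Qe2; e2: attacked by Bb5; f2: attacked by Qe2.
White has no legal moves → checkmate.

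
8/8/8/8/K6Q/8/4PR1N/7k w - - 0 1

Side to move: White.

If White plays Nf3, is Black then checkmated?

After Nf3: black king on h1; in check: yes, from the white queen on h4.
King squares — g1: attacked by Nf3; g2: attacked by Rf2; h2: attacked by Rf2.
Black has no legal moves → checkmate.

yes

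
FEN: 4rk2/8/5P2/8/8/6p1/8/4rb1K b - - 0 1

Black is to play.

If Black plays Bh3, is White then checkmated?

After Bh3: white king on h1; in check: yes, from the black rook on e1.
King squares — g1: attacked by Re1; g2: attacked by Bh3; h2: attacked by Pg3.
White has no legal moves → checkmate.

yes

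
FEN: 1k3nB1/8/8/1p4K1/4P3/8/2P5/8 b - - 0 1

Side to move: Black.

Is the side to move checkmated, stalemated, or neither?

Black to move; black king on b8.
In check: no.
Legal moves for Black: Nh7+, Nd7, Ng6, Ne6+, Kc8, Ka8, Kc7, Kb7, Ka7, b4.
Black has 10 legal moves and is not in check → neither.

neither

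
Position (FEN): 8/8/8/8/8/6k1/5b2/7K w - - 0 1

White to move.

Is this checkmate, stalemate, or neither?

stalemate

White to move; white king on h1.
In check: no.
King squares — g1: attacked by Bf2; g2: attacked by Kg3; h2: attacked by Kg3.
Legal moves for White: none.
Not in check and no legal moves → stalemate.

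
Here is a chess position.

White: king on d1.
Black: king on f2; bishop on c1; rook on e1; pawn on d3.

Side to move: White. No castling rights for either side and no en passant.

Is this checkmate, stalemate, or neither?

checkmate

White to move; white king on d1.
In check: yes, from the black rook on e1.
King squares — c1: attacked by Re1; e1: attacked by Kf2; c2: attacked by Pd3; d2: attacked by Bc1; e2: attacked by Re1.
Legal moves for White: none.
In check with no legal moves → checkmate.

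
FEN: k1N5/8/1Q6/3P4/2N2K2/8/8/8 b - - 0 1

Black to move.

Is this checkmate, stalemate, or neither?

Black to move; black king on a8.
In check: no.
King squares — a7: attacked by Qb6; b7: attacked by Qb6; b8: attacked by Qb6.
Legal moves for Black: none.
Not in check and no legal moves → stalemate.

stalemate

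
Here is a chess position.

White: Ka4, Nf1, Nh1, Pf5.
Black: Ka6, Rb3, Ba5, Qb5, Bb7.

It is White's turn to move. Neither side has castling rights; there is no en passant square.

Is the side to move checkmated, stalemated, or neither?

White to move; white king on a4.
In check: yes, from the black queen on b5.
King squares — a3: attacked by Rb3; b3: attacked by Qb5; b4: attacked by Rb3; a5: attacked by Qb5; b5: attacked by Rb3.
Legal moves for White: none.
In check with no legal moves → checkmate.

checkmate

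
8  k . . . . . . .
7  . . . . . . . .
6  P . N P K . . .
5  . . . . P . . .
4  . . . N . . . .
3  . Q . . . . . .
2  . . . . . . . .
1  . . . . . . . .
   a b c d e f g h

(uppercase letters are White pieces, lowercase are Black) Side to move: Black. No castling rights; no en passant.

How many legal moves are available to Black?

Black to move; king on a8.
In check: no.
Legal moves: none.
Count: 0.

0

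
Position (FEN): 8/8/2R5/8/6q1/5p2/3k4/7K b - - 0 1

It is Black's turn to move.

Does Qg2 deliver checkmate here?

yes

After Qg2: white king on h1; in check: yes, from the black queen on g2.
King squares — g1: attacked by Qg2; g2: attacked by Pf3; h2: attacked by Qg2.
White has no legal moves → checkmate.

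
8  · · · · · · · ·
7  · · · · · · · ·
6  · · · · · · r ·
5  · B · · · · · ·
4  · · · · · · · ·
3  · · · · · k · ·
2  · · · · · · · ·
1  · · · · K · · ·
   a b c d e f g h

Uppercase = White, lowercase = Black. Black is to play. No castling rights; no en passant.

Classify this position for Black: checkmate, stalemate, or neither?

Black to move; black king on f3.
In check: no.
Legal moves for Black include: Rg8, Rg7, Rh6, Rf6, Re6+, Rd6, Rc6, Rb6, Ra6, Rg5, Rg4, Rg3, Rg2, Rg1+, Kg4, Kf4, Ke4, Kg3, ... (list truncated; more exist).
Black has legal moves and is not in check → neither.

neither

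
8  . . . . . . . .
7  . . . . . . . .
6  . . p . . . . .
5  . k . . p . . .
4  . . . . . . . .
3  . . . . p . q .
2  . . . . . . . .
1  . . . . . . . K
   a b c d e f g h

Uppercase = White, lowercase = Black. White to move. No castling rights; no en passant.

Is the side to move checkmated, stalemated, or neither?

stalemate

White to move; white king on h1.
In check: no.
King squares — g1: attacked by Qg3; g2: attacked by Qg3; h2: attacked by Qg3.
Legal moves for White: none.
Not in check and no legal moves → stalemate.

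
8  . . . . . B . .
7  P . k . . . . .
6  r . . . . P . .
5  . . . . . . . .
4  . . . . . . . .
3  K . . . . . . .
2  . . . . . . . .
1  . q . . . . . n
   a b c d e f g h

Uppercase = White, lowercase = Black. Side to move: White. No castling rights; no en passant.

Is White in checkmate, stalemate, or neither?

checkmate

White to move; white king on a3.
In check: yes, from the black rook on a6.
King squares — a2: attacked by Qb1; b2: attacked by Qb1; b3: attacked by Qb1; a4: attacked by Ra6; b4: attacked by Qb1.
Legal moves for White: none.
In check with no legal moves → checkmate.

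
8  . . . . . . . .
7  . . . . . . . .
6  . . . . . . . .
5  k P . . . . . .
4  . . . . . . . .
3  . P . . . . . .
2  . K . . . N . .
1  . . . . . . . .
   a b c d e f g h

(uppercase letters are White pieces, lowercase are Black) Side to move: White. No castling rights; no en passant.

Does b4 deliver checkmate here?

no

After b4: black king on a5; in check: yes, from the white pawn on b4.
Black has 4 legal replies: Kb6, Kxb5, Kxb4, Ka4.
In check but a legal move exists → not checkmate.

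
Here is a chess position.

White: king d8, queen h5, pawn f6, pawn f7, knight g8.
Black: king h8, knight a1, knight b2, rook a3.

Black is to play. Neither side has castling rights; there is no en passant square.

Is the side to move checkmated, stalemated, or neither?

checkmate

Black to move; black king on h8.
In check: yes, from the white queen on h5.
King squares — g7: attacked by Pf6; h7: attacked by Qh5; g8: attacked by Pf7.
Legal moves for Black: none.
In check with no legal moves → checkmate.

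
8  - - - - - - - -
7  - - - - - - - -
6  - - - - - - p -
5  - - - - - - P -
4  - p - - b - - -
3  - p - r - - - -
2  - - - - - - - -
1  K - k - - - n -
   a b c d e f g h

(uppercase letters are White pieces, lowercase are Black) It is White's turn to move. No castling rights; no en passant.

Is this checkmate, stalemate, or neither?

stalemate

White to move; white king on a1.
In check: no.
King squares — b1: attacked by Kc1; a2: attacked by Pb3; b2: attacked by Kc1.
Legal moves for White: none.
Not in check and no legal moves → stalemate.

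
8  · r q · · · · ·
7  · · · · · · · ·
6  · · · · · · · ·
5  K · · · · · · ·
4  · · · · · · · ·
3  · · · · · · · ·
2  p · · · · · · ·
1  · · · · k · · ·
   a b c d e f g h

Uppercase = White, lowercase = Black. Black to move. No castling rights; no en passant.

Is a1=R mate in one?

After a1=R: white king on a5; in check: yes, from the black rook on a1.
King squares — a4: attacked by Ra1; b4: attacked by Rb8; b5: attacked by Rb8; a6: attacked by Ra1; b6: attacked by Rb8.
White has no legal moves → checkmate.

yes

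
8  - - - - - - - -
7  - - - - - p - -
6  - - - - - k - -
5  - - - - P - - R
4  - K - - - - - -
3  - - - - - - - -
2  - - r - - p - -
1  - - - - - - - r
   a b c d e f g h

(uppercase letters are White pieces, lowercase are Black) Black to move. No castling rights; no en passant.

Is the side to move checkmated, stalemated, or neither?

Black to move; black king on f6.
In check: yes, from the white pawn on e5.
King squares — e5: attacked by Rh5; f5: attacked by Rh5; g5: attacked by Rh5; e6: available; g6: available; e7: available; f7: own pawn; g7: available.
Legal moves for Black: Kg7, Ke7, Kg6, Ke6.
Black is in check but has 4 legal moves → neither.

neither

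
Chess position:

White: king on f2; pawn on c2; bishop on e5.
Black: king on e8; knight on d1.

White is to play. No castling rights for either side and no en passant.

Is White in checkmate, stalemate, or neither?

White to move; white king on f2.
In check: yes, from the black knight on d1.
King squares — e1: available; f1: available; g1: available; e2: available; g2: available; e3: attacked by Nd1; f3: available; g3: available.
Legal moves for White: Kg3, Kf3, Kg2, Ke2, Kg1, Kf1, Ke1.
White is in check but has 7 legal moves → neither.

neither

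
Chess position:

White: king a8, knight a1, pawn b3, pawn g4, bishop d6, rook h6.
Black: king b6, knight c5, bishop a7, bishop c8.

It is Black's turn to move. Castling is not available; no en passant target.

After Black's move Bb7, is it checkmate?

After Bb7: white king on a8; in check: yes, from the black bishop on b7.
King squares — a7: attacked by Kb6; b7: attacked by Nc5; b8: attacked by Ba7.
White has no legal moves → checkmate.

yes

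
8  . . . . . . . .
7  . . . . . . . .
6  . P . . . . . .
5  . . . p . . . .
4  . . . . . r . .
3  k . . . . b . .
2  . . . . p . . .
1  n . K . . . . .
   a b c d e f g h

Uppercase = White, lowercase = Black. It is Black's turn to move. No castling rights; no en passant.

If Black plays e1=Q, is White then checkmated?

After e1=Q: white king on c1; in check: yes, from the black queen on e1.
King squares — b1: attacked by Qe1; d1: attacked by Qe1; b2: attacked by Ka3; c2: attacked by Na1; d2: attacked by Qe1.
White has no legal moves → checkmate.

yes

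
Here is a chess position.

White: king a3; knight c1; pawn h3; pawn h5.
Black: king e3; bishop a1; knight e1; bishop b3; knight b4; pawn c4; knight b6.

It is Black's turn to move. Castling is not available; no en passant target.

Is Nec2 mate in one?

yes

After Nec2: white king on a3; in check: yes, from the black knight on c2.
King squares — a2: attacked by Bb3; b2: attacked by Ba1; b3: attacked by Pc4; a4: attacked by Bb3; b4: attacked by Nc2.
White has no legal moves → checkmate.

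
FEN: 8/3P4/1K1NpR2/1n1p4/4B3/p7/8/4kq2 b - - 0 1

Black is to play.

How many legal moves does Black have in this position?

24

Black to move; king on e1.
In check: no.
Legal moves: Nc7, Na7, Nxd6, Nd4, Nc3, Qxf6, Qf5, Qf4, Qc4, Qh3, Qf3, Qd3, Qg2, Qf2+, Qe2, Qh1, Qg1+, Ke2, Kd2, Kd1, dxe4, e5, d4, a2.
Count: 24.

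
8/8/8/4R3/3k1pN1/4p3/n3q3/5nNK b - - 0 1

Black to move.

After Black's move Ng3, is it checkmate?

yes

After Ng3: white king on h1; in check: yes, from the black knight on g3.
King squares — g1: own knight; g2: attacked by Qe2; h2: attacked by Qe2.
White has no legal moves → checkmate.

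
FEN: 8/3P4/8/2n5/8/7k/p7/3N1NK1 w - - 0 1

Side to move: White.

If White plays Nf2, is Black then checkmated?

no

After Nf2: black king on h3; in check: yes, from the white knight on f2.
Black has 1 legal reply: Kh4.
In check but a legal move exists → not checkmate.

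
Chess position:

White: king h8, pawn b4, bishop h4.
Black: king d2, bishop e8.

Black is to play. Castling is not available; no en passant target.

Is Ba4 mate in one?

After Ba4: white king on h8; in check: no.
White is not in check, so this cannot be checkmate.

no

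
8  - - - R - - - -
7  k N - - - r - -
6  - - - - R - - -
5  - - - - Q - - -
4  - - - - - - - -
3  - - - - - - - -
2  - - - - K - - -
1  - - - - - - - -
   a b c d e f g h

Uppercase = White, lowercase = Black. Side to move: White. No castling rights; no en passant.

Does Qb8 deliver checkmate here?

After Qb8: black king on a7; in check: yes, from the white queen on b8.
King squares — a6: attacked by Re6; b6: attacked by Re6; b7: attacked by Qb8; a8: attacked by Qb8; b8: attacked by Rd8.
Black has no legal moves → checkmate.

yes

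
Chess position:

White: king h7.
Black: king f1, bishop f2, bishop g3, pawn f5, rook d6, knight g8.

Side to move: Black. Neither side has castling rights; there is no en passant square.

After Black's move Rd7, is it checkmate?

After Rd7: white king on h7; in check: yes, from the black rook on d7.
White has 3 legal replies: Kh8, Kxg8, Kg6.
In check but a legal move exists → not checkmate.

no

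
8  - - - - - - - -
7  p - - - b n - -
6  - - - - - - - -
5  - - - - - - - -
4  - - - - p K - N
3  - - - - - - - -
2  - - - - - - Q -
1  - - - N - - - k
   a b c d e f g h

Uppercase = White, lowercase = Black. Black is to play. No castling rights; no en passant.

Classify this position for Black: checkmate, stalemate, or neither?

Black to move; black king on h1.
In check: yes, from the white queen on g2.
King squares — g1: attacked by Qg2; g2: attacked by Nh4; h2: attacked by Qg2.
Legal moves for Black: none.
In check with no legal moves → checkmate.

checkmate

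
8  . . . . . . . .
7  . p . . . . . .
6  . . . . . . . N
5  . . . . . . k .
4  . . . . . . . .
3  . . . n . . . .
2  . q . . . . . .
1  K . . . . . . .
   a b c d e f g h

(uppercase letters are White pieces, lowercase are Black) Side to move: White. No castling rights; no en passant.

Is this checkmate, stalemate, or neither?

checkmate

White to move; white king on a1.
In check: yes, from the black queen on b2.
King squares — b1: attacked by Qb2; a2: attacked by Qb2; b2: attacked by Nd3.
Legal moves for White: none.
In check with no legal moves → checkmate.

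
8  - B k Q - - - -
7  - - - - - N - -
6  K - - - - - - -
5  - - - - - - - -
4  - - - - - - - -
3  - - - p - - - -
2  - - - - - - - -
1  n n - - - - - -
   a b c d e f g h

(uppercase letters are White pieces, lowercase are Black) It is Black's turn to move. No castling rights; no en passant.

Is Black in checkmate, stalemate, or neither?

checkmate

Black to move; black king on c8.
In check: yes, from the white queen on d8.
King squares — b7: attacked by Ka6; c7: attacked by Bb8; d7: attacked by Qd8; b8: attacked by Qd8; d8: attacked by Nf7.
Legal moves for Black: none.
In check with no legal moves → checkmate.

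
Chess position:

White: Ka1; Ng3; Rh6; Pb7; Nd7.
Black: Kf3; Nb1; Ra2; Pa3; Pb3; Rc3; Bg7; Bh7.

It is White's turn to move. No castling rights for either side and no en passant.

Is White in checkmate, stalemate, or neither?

checkmate

White to move; white king on a1.
In check: yes, from the black rook on a2.
King squares — b1: attacked by Bh7; a2: attacked by Pb3; b2: attacked by Ra2.
Legal moves for White: none.
In check with no legal moves → checkmate.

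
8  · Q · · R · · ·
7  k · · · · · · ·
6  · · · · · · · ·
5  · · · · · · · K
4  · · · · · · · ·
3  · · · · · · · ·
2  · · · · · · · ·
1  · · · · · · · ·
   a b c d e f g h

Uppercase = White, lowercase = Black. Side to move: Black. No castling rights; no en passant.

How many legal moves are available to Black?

Black to move; king on a7.
In check: yes, from the white queen on b8.
Legal moves: Ka6.
Count: 1.

1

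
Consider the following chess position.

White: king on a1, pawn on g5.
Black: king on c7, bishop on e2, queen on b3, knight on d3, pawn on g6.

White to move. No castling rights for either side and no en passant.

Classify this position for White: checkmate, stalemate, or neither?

White to move; white king on a1.
In check: no.
King squares — b1: attacked by Qb3; a2: attacked by Qb3; b2: attacked by Qb3.
Legal moves for White: none.
Not in check and no legal moves → stalemate.

stalemate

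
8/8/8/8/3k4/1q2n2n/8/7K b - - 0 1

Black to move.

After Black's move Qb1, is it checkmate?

no

After Qb1: white king on h1; in check: yes, from the black queen on b1.
White has 1 legal reply: Kh2.
In check but a legal move exists → not checkmate.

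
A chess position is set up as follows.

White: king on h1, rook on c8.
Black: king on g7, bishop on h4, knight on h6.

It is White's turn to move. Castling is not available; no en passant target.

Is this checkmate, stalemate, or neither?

White to move; white king on h1.
In check: no.
Legal moves for White: Rh8, Rg8+, Rf8, Re8, Rd8, Rb8, Ra8, Rc7+, Rc6, Rc5, Rc4, Rc3, Rc2, Rc1, Kh2, Kg2, Kg1.
White has 17 legal moves and is not in check → neither.

neither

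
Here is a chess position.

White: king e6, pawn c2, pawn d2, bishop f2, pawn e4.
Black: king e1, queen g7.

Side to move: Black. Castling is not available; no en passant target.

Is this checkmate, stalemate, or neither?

Black to move; black king on e1.
In check: yes, from the white bishop on f2.
King squares — d1: available; f1: available; d2: available; e2: available; f2: available.
Legal moves for Black: Kxf2, Ke2, Kxd2, Kf1, Kd1.
Black is in check but has 5 legal moves → neither.

neither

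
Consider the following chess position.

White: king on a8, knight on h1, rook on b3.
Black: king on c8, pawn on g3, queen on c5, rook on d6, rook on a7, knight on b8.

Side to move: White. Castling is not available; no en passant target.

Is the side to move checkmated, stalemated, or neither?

checkmate

White to move; white king on a8.
In check: yes, from the black rook on a7.
King squares — a7: attacked by Qc5; b7: attacked by Ra7; b8: attacked by Kc8.
Legal moves for White: none.
In check with no legal moves → checkmate.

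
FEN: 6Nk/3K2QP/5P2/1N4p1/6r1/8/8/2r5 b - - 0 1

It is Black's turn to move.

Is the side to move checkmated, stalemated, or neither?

Black to move; black king on h8.
In check: yes, from the white queen on g7.
King squares — g7: attacked by Pf6; h7: attacked by Qg7; g8: attacked by Qg7.
Legal moves for Black: none.
In check with no legal moves → checkmate.

checkmate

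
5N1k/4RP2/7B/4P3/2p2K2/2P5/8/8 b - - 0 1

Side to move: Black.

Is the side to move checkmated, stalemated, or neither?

stalemate

Black to move; black king on h8.
In check: no.
King squares — g7: attacked by Bh6; h7: attacked by Nf8; g8: attacked by Pf7.
Legal moves for Black: none.
Not in check and no legal moves → stalemate.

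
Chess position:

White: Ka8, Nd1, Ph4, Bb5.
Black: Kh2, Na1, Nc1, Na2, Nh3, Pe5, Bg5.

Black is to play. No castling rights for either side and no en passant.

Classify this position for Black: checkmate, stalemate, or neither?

Black to move; black king on h2.
In check: no.
Legal moves for Black include: Bd8, Be7, Bh6, Bf6, Bxh4, Bf4, Be3, Bd2, Nf4, Nf2, Ng1, Kg3, Kg2, Kh1, Kg1, Nb4, Nc3, Nd3, ... (list truncated; more exist).
Black has legal moves and is not in check → neither.

neither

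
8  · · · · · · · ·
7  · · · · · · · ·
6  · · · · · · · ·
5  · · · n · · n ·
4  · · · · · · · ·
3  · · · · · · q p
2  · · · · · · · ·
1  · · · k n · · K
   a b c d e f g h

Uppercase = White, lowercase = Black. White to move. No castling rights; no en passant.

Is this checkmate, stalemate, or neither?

stalemate

White to move; white king on h1.
In check: no.
King squares — g1: attacked by Qg3; g2: attacked by Ne1; h2: attacked by Qg3.
Legal moves for White: none.
Not in check and no legal moves → stalemate.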